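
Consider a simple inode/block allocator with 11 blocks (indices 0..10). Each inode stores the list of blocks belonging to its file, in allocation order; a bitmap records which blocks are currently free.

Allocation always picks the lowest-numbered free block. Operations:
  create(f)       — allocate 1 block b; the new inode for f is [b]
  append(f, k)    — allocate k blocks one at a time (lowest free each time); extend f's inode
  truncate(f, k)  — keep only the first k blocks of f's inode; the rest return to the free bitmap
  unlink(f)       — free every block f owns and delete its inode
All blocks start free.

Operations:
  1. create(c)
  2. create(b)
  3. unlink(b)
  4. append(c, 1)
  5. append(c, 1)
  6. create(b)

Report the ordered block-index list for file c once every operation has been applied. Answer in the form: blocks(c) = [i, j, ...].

after create(c) → c:[0]  free=[F..........]
after create(b) → b:[1], c:[0]  free=[FF.........]
after unlink(b) → c:[0]  free=[F..........]
after append(c, 1) → c:[0, 1]  free=[FF.........]
after append(c, 1) → c:[0, 1, 2]  free=[FFF........]
after create(b) → b:[3], c:[0, 1, 2]  free=[FFFF.......]

blocks(c) = [0, 1, 2]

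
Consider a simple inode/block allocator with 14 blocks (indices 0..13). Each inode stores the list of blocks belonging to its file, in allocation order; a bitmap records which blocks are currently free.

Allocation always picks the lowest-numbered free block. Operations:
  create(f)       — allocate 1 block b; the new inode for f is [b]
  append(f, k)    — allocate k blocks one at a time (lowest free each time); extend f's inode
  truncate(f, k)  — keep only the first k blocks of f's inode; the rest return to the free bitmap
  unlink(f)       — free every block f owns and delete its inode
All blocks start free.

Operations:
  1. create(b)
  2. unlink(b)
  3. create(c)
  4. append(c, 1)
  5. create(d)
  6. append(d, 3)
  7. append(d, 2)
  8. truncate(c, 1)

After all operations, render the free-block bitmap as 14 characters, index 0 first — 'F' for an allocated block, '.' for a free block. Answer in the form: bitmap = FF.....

[1] create(b) — b=0 (map F.............)
[2] unlink(b) —  (map ..............)
[3] create(c) — c=0 (map F.............)
[4] append(c, 1) — c=0,1 (map FF............)
[5] create(d) — c=0,1 d=2 (map FFF...........)
[6] append(d, 3) — c=0,1 d=2,3,4,5 (map FFFFFF........)
[7] append(d, 2) — c=0,1 d=2,3,4,5,6,7 (map FFFFFFFF......)
[8] truncate(c, 1) — c=0 d=2,3,4,5,6,7 (map F.FFFFFF......)

bitmap = F.FFFFFF......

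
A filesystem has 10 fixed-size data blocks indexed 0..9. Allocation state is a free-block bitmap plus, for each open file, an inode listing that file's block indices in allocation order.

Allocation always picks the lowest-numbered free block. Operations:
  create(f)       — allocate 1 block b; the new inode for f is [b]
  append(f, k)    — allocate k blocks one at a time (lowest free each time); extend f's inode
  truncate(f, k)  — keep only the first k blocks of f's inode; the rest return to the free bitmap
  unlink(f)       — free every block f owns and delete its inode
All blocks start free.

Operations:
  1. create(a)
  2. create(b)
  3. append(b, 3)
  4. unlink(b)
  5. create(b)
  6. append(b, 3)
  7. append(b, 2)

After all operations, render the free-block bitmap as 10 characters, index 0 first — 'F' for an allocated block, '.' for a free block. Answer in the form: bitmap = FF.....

after create(a) → a:[0]  free=[F.........]
after create(b) → a:[0], b:[1]  free=[FF........]
after append(b, 3) → a:[0], b:[1, 2, 3, 4]  free=[FFFFF.....]
after unlink(b) → a:[0]  free=[F.........]
after create(b) → a:[0], b:[1]  free=[FF........]
after append(b, 3) → a:[0], b:[1, 2, 3, 4]  free=[FFFFF.....]
after append(b, 2) → a:[0], b:[1, 2, 3, 4, 5, 6]  free=[FFFFFFF...]

bitmap = FFFFFFF...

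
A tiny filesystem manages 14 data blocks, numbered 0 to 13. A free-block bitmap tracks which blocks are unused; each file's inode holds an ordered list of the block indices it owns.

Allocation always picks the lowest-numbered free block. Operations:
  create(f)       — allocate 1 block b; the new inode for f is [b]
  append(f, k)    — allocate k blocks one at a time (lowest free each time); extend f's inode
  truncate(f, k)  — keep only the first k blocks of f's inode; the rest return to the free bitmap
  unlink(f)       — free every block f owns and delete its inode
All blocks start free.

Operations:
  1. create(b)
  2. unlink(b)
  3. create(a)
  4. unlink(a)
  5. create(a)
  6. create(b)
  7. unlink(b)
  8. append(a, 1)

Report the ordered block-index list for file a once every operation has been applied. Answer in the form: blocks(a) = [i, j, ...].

  1. create(b)  ⇒  F.............  {b→[0]}
  2. unlink(b)  ⇒  ..............  {}
  3. create(a)  ⇒  F.............  {a→[0]}
  4. unlink(a)  ⇒  ..............  {}
  5. create(a)  ⇒  F.............  {a→[0]}
  6. create(b)  ⇒  FF............  {a→[0]; b→[1]}
  7. unlink(b)  ⇒  F.............  {a→[0]}
  8. append(a, 1)  ⇒  FF............  {a→[0, 1]}

blocks(a) = [0, 1]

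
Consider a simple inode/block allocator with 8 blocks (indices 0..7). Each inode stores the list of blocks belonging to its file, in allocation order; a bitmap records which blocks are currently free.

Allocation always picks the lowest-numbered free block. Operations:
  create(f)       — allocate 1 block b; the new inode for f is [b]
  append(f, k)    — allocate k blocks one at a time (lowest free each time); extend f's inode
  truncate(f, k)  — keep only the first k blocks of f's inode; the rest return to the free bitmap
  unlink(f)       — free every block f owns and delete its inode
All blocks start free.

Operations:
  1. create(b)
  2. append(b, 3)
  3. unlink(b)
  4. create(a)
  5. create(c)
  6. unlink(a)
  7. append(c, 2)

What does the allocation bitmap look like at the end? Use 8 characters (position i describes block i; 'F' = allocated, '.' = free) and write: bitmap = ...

after create(b) → b:[0]  free=[F.......]
after append(b, 3) → b:[0, 1, 2, 3]  free=[FFFF....]
after unlink(b) →   free=[........]
after create(a) → a:[0]  free=[F.......]
after create(c) → a:[0], c:[1]  free=[FF......]
after unlink(a) → c:[1]  free=[.F......]
after append(c, 2) → c:[1, 0, 2]  free=[FFF.....]

bitmap = FFF.....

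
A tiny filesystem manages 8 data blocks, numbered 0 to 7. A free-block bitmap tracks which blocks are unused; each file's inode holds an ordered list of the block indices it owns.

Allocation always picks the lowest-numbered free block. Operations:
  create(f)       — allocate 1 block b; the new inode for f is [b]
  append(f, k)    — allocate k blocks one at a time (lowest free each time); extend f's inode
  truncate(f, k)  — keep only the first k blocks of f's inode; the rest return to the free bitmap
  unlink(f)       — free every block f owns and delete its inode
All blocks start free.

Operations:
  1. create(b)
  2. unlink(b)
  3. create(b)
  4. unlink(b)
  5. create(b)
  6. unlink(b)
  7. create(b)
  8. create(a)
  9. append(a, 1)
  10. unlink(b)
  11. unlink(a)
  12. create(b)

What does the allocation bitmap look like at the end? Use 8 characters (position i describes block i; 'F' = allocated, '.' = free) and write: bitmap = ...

after create(b) → b:[0]  free=[F.......]
after unlink(b) →   free=[........]
after create(b) → b:[0]  free=[F.......]
after unlink(b) →   free=[........]
after create(b) → b:[0]  free=[F.......]
after unlink(b) →   free=[........]
after create(b) → b:[0]  free=[F.......]
after create(a) → a:[1], b:[0]  free=[FF......]
after append(a, 1) → a:[1, 2], b:[0]  free=[FFF.....]
after unlink(b) → a:[1, 2]  free=[.FF.....]
after unlink(a) →   free=[........]
after create(b) → b:[0]  free=[F.......]

bitmap = F.......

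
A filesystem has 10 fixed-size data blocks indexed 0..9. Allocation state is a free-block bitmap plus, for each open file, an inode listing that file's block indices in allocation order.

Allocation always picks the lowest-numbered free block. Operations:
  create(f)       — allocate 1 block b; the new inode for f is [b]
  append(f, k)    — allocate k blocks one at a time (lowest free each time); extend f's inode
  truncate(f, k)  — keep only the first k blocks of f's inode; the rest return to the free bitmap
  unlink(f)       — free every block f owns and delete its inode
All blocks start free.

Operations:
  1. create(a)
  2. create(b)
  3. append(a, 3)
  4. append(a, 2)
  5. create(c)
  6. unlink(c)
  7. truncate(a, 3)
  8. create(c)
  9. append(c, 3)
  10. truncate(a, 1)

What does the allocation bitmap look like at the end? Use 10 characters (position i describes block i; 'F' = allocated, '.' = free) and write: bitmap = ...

  1. create(a)  ⇒  F.........  {a→[0]}
  2. create(b)  ⇒  FF........  {a→[0]; b→[1]}
  3. append(a, 3)  ⇒  FFFFF.....  {a→[0, 2, 3, 4]; b→[1]}
  4. append(a, 2)  ⇒  FFFFFFF...  {a→[0, 2, 3, 4, 5, 6]; b→[1]}
  5. create(c)  ⇒  FFFFFFFF..  {a→[0, 2, 3, 4, 5, 6]; b→[1]; c→[7]}
  6. unlink(c)  ⇒  FFFFFFF...  {a→[0, 2, 3, 4, 5, 6]; b→[1]}
  7. truncate(a, 3)  ⇒  FFFF......  {a→[0, 2, 3]; b→[1]}
  8. create(c)  ⇒  FFFFF.....  {a→[0, 2, 3]; b→[1]; c→[4]}
  9. append(c, 3)  ⇒  FFFFFFFF..  {a→[0, 2, 3]; b→[1]; c→[4, 5, 6, 7]}
  10. truncate(a, 1)  ⇒  FF..FFFF..  {a→[0]; b→[1]; c→[4, 5, 6, 7]}

bitmap = FF..FFFF..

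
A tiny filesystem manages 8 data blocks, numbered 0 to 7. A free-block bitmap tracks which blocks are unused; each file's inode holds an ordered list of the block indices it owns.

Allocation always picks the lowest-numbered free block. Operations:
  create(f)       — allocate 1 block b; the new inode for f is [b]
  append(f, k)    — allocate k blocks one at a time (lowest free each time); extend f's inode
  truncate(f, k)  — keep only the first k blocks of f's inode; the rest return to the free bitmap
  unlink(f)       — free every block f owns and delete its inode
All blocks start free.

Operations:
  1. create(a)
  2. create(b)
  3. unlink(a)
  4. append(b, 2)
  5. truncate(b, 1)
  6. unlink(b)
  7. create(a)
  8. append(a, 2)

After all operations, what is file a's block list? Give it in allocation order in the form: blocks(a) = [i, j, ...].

blocks(a) = [0, 1, 2]

[1] create(a) — a=0 (map F.......)
[2] create(b) — a=0 b=1 (map FF......)
[3] unlink(a) — b=1 (map .F......)
[4] append(b, 2) — b=1,0,2 (map FFF.....)
[5] truncate(b, 1) — b=1 (map .F......)
[6] unlink(b) —  (map ........)
[7] create(a) — a=0 (map F.......)
[8] append(a, 2) — a=0,1,2 (map FFF.....)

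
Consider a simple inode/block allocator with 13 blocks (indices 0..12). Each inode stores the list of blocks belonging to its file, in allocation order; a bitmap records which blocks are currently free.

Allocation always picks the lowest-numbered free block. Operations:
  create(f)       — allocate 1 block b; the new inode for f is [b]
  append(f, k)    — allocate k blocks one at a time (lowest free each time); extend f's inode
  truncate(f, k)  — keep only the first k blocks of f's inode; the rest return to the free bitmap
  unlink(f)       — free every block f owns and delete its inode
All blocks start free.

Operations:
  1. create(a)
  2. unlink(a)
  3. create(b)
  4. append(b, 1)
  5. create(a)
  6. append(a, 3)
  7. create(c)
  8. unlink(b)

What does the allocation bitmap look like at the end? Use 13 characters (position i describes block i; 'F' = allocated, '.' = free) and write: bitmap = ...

  1. create(a)  ⇒  F............  {a→[0]}
  2. unlink(a)  ⇒  .............  {}
  3. create(b)  ⇒  F............  {b→[0]}
  4. append(b, 1)  ⇒  FF...........  {b→[0, 1]}
  5. create(a)  ⇒  FFF..........  {a→[2]; b→[0, 1]}
  6. append(a, 3)  ⇒  FFFFFF.......  {a→[2, 3, 4, 5]; b→[0, 1]}
  7. create(c)  ⇒  FFFFFFF......  {a→[2, 3, 4, 5]; b→[0, 1]; c→[6]}
  8. unlink(b)  ⇒  ..FFFFF......  {a→[2, 3, 4, 5]; c→[6]}

bitmap = ..FFFFF......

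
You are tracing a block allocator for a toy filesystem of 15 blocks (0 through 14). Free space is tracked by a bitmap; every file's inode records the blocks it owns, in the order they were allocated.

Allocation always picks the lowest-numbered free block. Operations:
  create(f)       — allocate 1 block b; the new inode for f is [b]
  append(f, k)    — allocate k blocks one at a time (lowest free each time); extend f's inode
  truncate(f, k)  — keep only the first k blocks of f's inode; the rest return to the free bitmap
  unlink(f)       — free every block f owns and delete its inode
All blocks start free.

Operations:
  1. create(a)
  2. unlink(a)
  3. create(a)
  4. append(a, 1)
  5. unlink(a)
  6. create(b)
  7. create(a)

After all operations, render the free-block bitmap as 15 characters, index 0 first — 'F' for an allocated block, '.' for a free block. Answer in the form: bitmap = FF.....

create(a): bitmap=F.............. | a=[0]
unlink(a): bitmap=............... | 
create(a): bitmap=F.............. | a=[0]
append(a, 1): bitmap=FF............. | a=[0, 1]
unlink(a): bitmap=............... | 
create(b): bitmap=F.............. | b=[0]
create(a): bitmap=FF............. | a=[1] b=[0]

bitmap = FF.............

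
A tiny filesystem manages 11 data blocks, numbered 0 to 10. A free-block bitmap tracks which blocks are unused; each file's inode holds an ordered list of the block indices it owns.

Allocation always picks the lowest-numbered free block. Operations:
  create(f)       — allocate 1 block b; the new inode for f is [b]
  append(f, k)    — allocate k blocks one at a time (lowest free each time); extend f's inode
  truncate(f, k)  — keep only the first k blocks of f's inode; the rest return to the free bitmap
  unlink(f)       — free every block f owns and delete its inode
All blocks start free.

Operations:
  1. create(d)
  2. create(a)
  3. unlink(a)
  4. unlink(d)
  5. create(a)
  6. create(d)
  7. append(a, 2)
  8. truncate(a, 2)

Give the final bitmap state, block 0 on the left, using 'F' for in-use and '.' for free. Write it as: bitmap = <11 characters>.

bitmap = FFF........

  1. create(d)  ⇒  F..........  {d→[0]}
  2. create(a)  ⇒  FF.........  {a→[1]; d→[0]}
  3. unlink(a)  ⇒  F..........  {d→[0]}
  4. unlink(d)  ⇒  ...........  {}
  5. create(a)  ⇒  F..........  {a→[0]}
  6. create(d)  ⇒  FF.........  {a→[0]; d→[1]}
  7. append(a, 2)  ⇒  FFFF.......  {a→[0, 2, 3]; d→[1]}
  8. truncate(a, 2)  ⇒  FFF........  {a→[0, 2]; d→[1]}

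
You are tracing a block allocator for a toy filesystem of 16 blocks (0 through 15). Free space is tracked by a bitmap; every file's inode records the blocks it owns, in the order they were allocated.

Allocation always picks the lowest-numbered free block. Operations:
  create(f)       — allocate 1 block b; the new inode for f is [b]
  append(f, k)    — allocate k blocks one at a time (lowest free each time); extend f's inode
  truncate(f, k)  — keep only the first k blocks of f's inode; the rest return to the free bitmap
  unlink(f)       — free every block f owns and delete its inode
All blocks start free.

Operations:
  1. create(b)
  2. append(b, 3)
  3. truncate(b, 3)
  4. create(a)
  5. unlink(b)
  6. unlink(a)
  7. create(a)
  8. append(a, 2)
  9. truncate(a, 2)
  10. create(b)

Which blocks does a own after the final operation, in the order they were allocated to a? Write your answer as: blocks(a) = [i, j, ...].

blocks(a) = [0, 1]

[1] create(b) — b=0 (map F...............)
[2] append(b, 3) — b=0,1,2,3 (map FFFF............)
[3] truncate(b, 3) — b=0,1,2 (map FFF.............)
[4] create(a) — a=3 b=0,1,2 (map FFFF............)
[5] unlink(b) — a=3 (map ...F............)
[6] unlink(a) —  (map ................)
[7] create(a) — a=0 (map F...............)
[8] append(a, 2) — a=0,1,2 (map FFF.............)
[9] truncate(a, 2) — a=0,1 (map FF..............)
[10] create(b) — a=0,1 b=2 (map FFF.............)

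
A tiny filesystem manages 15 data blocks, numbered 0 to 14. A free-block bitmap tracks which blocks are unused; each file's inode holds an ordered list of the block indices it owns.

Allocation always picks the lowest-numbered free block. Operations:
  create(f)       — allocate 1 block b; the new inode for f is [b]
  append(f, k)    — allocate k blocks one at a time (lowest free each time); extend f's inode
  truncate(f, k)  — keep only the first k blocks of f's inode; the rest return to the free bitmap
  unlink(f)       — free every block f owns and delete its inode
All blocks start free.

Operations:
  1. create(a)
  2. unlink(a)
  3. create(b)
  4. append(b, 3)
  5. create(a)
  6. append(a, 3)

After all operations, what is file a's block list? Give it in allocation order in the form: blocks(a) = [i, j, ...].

  1. create(a)  ⇒  F..............  {a→[0]}
  2. unlink(a)  ⇒  ...............  {}
  3. create(b)  ⇒  F..............  {b→[0]}
  4. append(b, 3)  ⇒  FFFF...........  {b→[0, 1, 2, 3]}
  5. create(a)  ⇒  FFFFF..........  {a→[4]; b→[0, 1, 2, 3]}
  6. append(a, 3)  ⇒  FFFFFFFF.......  {a→[4, 5, 6, 7]; b→[0, 1, 2, 3]}

blocks(a) = [4, 5, 6, 7]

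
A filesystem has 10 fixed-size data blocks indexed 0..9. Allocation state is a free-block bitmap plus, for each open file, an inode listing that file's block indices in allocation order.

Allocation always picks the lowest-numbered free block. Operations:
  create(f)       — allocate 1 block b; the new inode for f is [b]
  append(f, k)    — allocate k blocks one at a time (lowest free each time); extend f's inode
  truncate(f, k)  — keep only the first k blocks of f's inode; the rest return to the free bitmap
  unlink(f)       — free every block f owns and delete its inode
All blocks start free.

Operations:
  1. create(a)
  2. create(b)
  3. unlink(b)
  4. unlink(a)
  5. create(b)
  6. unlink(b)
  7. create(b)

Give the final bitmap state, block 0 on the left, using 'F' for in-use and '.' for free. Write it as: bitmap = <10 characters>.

bitmap = F.........

after create(a) → a:[0]  free=[F.........]
after create(b) → a:[0], b:[1]  free=[FF........]
after unlink(b) → a:[0]  free=[F.........]
after unlink(a) →   free=[..........]
after create(b) → b:[0]  free=[F.........]
after unlink(b) →   free=[..........]
after create(b) → b:[0]  free=[F.........]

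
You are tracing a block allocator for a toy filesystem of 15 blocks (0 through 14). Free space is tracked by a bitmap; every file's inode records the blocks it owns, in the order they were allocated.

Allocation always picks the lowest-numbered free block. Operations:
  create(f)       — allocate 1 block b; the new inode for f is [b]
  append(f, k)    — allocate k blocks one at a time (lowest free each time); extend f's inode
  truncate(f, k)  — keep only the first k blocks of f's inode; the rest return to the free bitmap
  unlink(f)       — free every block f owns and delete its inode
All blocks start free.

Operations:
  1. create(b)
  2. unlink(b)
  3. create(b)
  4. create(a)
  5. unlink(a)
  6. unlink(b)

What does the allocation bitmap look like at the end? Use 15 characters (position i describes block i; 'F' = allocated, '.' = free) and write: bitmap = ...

  1. create(b)  ⇒  F..............  {b→[0]}
  2. unlink(b)  ⇒  ...............  {}
  3. create(b)  ⇒  F..............  {b→[0]}
  4. create(a)  ⇒  FF.............  {a→[1]; b→[0]}
  5. unlink(a)  ⇒  F..............  {b→[0]}
  6. unlink(b)  ⇒  ...............  {}

bitmap = ...............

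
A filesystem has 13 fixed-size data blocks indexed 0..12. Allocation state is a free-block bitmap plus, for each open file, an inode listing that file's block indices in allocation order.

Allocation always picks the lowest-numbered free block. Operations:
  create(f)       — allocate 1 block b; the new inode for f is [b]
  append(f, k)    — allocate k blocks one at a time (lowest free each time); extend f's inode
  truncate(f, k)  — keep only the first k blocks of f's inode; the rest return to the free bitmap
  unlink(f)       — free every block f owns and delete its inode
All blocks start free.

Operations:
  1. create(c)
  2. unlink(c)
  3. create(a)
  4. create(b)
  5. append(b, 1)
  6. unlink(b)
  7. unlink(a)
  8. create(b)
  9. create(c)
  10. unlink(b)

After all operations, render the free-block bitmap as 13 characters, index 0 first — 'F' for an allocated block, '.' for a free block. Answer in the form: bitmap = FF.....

[1] create(c) — c=0 (map F............)
[2] unlink(c) —  (map .............)
[3] create(a) — a=0 (map F............)
[4] create(b) — a=0 b=1 (map FF...........)
[5] append(b, 1) — a=0 b=1,2 (map FFF..........)
[6] unlink(b) — a=0 (map F............)
[7] unlink(a) —  (map .............)
[8] create(b) — b=0 (map F............)
[9] create(c) — b=0 c=1 (map FF...........)
[10] unlink(b) — c=1 (map .F...........)

bitmap = .F...........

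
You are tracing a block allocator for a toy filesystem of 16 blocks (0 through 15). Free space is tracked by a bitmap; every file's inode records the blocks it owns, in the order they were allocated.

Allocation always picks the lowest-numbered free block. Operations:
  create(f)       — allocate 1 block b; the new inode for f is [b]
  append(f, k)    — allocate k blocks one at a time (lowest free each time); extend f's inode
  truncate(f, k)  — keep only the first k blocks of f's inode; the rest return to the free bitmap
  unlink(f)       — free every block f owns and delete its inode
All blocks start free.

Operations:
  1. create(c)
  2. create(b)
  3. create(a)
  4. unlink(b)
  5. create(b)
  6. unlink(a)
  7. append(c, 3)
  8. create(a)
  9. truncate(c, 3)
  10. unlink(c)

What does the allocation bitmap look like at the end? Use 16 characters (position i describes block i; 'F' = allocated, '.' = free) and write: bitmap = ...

create(c): bitmap=F............... | c=[0]
create(b): bitmap=FF.............. | b=[1] c=[0]
create(a): bitmap=FFF............. | a=[2] b=[1] c=[0]
unlink(b): bitmap=F.F............. | a=[2] c=[0]
create(b): bitmap=FFF............. | a=[2] b=[1] c=[0]
unlink(a): bitmap=FF.............. | b=[1] c=[0]
append(c, 3): bitmap=FFFFF........... | b=[1] c=[0, 2, 3, 4]
create(a): bitmap=FFFFFF.......... | a=[5] b=[1] c=[0, 2, 3, 4]
truncate(c, 3): bitmap=FFFF.F.......... | a=[5] b=[1] c=[0, 2, 3]
unlink(c): bitmap=.F...F.......... | a=[5] b=[1]

bitmap = .F...F..........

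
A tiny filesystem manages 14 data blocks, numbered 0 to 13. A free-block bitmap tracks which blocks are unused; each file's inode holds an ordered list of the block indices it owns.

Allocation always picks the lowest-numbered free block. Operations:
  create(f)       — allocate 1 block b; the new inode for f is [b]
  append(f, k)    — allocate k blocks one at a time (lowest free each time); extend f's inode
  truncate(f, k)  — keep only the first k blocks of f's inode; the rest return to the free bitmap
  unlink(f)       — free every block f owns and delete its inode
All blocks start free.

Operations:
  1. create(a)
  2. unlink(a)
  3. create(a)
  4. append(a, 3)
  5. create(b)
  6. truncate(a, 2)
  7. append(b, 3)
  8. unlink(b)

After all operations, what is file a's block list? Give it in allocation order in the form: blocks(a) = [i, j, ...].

after create(a) → a:[0]  free=[F.............]
after unlink(a) →   free=[..............]
after create(a) → a:[0]  free=[F.............]
after append(a, 3) → a:[0, 1, 2, 3]  free=[FFFF..........]
after create(b) → a:[0, 1, 2, 3], b:[4]  free=[FFFFF.........]
after truncate(a, 2) → a:[0, 1], b:[4]  free=[FF..F.........]
after append(b, 3) → a:[0, 1], b:[4, 2, 3, 5]  free=[FFFFFF........]
after unlink(b) → a:[0, 1]  free=[FF............]

blocks(a) = [0, 1]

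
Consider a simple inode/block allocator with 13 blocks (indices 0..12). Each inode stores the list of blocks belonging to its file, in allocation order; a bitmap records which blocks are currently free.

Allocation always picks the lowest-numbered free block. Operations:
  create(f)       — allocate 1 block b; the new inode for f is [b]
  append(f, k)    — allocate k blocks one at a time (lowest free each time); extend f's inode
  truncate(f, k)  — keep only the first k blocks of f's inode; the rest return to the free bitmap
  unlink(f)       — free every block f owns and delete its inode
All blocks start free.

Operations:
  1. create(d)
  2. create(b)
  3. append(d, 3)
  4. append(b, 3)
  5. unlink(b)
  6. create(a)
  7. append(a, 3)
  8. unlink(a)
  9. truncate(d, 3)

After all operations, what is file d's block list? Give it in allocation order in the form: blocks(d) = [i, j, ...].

blocks(d) = [0, 2, 3]

create(d): bitmap=F............ | d=[0]
create(b): bitmap=FF........... | b=[1] d=[0]
append(d, 3): bitmap=FFFFF........ | b=[1] d=[0, 2, 3, 4]
append(b, 3): bitmap=FFFFFFFF..... | b=[1, 5, 6, 7] d=[0, 2, 3, 4]
unlink(b): bitmap=F.FFF........ | d=[0, 2, 3, 4]
create(a): bitmap=FFFFF........ | a=[1] d=[0, 2, 3, 4]
append(a, 3): bitmap=FFFFFFFF..... | a=[1, 5, 6, 7] d=[0, 2, 3, 4]
unlink(a): bitmap=F.FFF........ | d=[0, 2, 3, 4]
truncate(d, 3): bitmap=F.FF......... | d=[0, 2, 3]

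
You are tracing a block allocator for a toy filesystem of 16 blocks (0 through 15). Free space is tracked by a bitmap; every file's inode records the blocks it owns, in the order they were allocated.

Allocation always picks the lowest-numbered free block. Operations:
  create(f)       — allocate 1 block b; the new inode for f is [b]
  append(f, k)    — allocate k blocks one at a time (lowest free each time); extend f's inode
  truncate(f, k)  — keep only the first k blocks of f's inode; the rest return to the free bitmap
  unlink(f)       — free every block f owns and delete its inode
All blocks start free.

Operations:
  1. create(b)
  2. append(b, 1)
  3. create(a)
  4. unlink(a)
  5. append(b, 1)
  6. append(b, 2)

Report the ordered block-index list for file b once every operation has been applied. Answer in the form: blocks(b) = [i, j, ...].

after create(b) → b:[0]  free=[F...............]
after append(b, 1) → b:[0, 1]  free=[FF..............]
after create(a) → a:[2], b:[0, 1]  free=[FFF.............]
after unlink(a) → b:[0, 1]  free=[FF..............]
after append(b, 1) → b:[0, 1, 2]  free=[FFF.............]
after append(b, 2) → b:[0, 1, 2, 3, 4]  free=[FFFFF...........]

blocks(b) = [0, 1, 2, 3, 4]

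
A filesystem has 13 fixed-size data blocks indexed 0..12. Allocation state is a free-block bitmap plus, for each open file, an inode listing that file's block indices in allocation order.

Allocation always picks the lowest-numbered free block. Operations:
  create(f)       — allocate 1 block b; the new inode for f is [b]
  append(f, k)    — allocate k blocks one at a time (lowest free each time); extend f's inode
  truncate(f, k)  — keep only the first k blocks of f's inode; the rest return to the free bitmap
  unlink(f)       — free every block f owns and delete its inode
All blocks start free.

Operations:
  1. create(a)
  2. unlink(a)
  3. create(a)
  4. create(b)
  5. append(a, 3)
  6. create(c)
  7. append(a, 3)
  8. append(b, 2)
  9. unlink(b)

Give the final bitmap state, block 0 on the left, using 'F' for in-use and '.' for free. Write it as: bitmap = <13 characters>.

bitmap = F.FFFFFFF....

create(a): bitmap=F............ | a=[0]
unlink(a): bitmap=............. | 
create(a): bitmap=F............ | a=[0]
create(b): bitmap=FF........... | a=[0] b=[1]
append(a, 3): bitmap=FFFFF........ | a=[0, 2, 3, 4] b=[1]
create(c): bitmap=FFFFFF....... | a=[0, 2, 3, 4] b=[1] c=[5]
append(a, 3): bitmap=FFFFFFFFF.... | a=[0, 2, 3, 4, 6, 7, 8] b=[1] c=[5]
append(b, 2): bitmap=FFFFFFFFFFF.. | a=[0, 2, 3, 4, 6, 7, 8] b=[1, 9, 10] c=[5]
unlink(b): bitmap=F.FFFFFFF.... | a=[0, 2, 3, 4, 6, 7, 8] c=[5]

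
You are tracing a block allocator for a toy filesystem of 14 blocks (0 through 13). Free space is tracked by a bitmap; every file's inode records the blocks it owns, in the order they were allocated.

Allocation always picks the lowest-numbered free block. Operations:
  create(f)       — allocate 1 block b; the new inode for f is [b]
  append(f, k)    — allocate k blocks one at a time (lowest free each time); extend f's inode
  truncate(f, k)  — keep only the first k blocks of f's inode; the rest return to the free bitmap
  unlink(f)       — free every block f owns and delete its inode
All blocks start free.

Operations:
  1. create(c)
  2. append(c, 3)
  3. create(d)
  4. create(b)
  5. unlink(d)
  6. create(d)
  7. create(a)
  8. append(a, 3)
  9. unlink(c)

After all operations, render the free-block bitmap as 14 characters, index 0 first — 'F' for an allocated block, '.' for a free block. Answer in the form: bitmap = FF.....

after create(c) → c:[0]  free=[F.............]
after append(c, 3) → c:[0, 1, 2, 3]  free=[FFFF..........]
after create(d) → c:[0, 1, 2, 3], d:[4]  free=[FFFFF.........]
after create(b) → b:[5], c:[0, 1, 2, 3], d:[4]  free=[FFFFFF........]
after unlink(d) → b:[5], c:[0, 1, 2, 3]  free=[FFFF.F........]
after create(d) → b:[5], c:[0, 1, 2, 3], d:[4]  free=[FFFFFF........]
after create(a) → a:[6], b:[5], c:[0, 1, 2, 3], d:[4]  free=[FFFFFFF.......]
after append(a, 3) → a:[6, 7, 8, 9], b:[5], c:[0, 1, 2, 3], d:[4]  free=[FFFFFFFFFF....]
after unlink(c) → a:[6, 7, 8, 9], b:[5], d:[4]  free=[....FFFFFF....]

bitmap = ....FFFFFF....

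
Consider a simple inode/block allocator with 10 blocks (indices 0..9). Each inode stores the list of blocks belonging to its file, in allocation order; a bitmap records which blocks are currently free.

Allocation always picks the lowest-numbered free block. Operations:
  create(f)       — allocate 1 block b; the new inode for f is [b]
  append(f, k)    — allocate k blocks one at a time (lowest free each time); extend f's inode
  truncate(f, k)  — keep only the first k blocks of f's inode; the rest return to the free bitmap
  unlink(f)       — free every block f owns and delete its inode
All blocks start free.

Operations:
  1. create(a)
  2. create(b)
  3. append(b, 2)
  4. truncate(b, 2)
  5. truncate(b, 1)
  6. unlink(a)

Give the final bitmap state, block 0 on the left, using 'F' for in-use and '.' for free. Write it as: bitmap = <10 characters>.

bitmap = .F........

  1. create(a)  ⇒  F.........  {a→[0]}
  2. create(b)  ⇒  FF........  {a→[0]; b→[1]}
  3. append(b, 2)  ⇒  FFFF......  {a→[0]; b→[1, 2, 3]}
  4. truncate(b, 2)  ⇒  FFF.......  {a→[0]; b→[1, 2]}
  5. truncate(b, 1)  ⇒  FF........  {a→[0]; b→[1]}
  6. unlink(a)  ⇒  .F........  {b→[1]}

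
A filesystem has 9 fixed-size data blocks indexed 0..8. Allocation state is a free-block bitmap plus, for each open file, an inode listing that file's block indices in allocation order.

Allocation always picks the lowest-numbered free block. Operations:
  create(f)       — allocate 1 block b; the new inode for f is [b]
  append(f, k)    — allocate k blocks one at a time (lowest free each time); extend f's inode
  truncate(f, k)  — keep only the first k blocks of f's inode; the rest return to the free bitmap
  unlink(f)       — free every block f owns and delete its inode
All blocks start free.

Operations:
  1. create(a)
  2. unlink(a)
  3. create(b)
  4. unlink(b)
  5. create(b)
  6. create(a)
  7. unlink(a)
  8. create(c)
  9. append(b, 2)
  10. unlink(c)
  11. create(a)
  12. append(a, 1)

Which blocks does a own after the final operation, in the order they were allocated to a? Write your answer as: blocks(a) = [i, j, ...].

blocks(a) = [1, 4]

create(a): bitmap=F........ | a=[0]
unlink(a): bitmap=......... | 
create(b): bitmap=F........ | b=[0]
unlink(b): bitmap=......... | 
create(b): bitmap=F........ | b=[0]
create(a): bitmap=FF....... | a=[1] b=[0]
unlink(a): bitmap=F........ | b=[0]
create(c): bitmap=FF....... | b=[0] c=[1]
append(b, 2): bitmap=FFFF..... | b=[0, 2, 3] c=[1]
unlink(c): bitmap=F.FF..... | b=[0, 2, 3]
create(a): bitmap=FFFF..... | a=[1] b=[0, 2, 3]
append(a, 1): bitmap=FFFFF.... | a=[1, 4] b=[0, 2, 3]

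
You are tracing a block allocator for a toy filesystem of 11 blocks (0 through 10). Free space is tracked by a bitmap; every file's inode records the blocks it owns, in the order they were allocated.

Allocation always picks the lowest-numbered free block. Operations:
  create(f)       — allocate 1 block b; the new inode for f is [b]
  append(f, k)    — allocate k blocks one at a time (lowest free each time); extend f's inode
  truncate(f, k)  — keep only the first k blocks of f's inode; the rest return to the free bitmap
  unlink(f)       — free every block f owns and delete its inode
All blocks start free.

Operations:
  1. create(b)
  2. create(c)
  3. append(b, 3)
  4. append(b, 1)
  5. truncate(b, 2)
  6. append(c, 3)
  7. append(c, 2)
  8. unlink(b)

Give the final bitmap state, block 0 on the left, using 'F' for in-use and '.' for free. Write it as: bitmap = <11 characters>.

bitmap = .F.FFFFF...

[1] create(b) — b=0 (map F..........)
[2] create(c) — b=0 c=1 (map FF.........)
[3] append(b, 3) — b=0,2,3,4 c=1 (map FFFFF......)
[4] append(b, 1) — b=0,2,3,4,5 c=1 (map FFFFFF.....)
[5] truncate(b, 2) — b=0,2 c=1 (map FFF........)
[6] append(c, 3) — b=0,2 c=1,3,4,5 (map FFFFFF.....)
[7] append(c, 2) — b=0,2 c=1,3,4,5,6,7 (map FFFFFFFF...)
[8] unlink(b) — c=1,3,4,5,6,7 (map .F.FFFFF...)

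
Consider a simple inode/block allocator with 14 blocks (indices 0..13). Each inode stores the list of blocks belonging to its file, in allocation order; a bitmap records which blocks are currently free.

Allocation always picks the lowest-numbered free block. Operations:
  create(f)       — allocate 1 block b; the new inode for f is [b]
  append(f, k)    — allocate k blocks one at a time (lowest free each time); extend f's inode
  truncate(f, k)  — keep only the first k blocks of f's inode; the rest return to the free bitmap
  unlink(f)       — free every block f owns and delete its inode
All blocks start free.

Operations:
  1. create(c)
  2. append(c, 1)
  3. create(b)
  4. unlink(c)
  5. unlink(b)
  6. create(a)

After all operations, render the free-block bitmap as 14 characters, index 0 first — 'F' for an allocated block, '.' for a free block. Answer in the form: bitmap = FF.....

after create(c) → c:[0]  free=[F.............]
after append(c, 1) → c:[0, 1]  free=[FF............]
after create(b) → b:[2], c:[0, 1]  free=[FFF...........]
after unlink(c) → b:[2]  free=[..F...........]
after unlink(b) →   free=[..............]
after create(a) → a:[0]  free=[F.............]

bitmap = F.............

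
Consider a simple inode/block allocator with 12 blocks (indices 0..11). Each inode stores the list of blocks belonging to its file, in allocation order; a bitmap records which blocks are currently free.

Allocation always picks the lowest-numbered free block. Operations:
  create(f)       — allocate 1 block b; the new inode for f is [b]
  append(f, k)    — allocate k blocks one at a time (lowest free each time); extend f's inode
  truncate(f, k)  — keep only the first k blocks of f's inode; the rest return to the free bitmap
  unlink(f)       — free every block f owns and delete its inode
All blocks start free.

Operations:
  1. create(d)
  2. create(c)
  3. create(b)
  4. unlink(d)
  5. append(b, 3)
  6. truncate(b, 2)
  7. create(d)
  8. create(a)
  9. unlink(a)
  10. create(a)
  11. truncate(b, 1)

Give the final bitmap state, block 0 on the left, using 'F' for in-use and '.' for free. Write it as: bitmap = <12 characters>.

after create(d) → d:[0]  free=[F...........]
after create(c) → c:[1], d:[0]  free=[FF..........]
after create(b) → b:[2], c:[1], d:[0]  free=[FFF.........]
after unlink(d) → b:[2], c:[1]  free=[.FF.........]
after append(b, 3) → b:[2, 0, 3, 4], c:[1]  free=[FFFFF.......]
after truncate(b, 2) → b:[2, 0], c:[1]  free=[FFF.........]
after create(d) → b:[2, 0], c:[1], d:[3]  free=[FFFF........]
after create(a) → a:[4], b:[2, 0], c:[1], d:[3]  free=[FFFFF.......]
after unlink(a) → b:[2, 0], c:[1], d:[3]  free=[FFFF........]
after create(a) → a:[4], b:[2, 0], c:[1], d:[3]  free=[FFFFF.......]
after truncate(b, 1) → a:[4], b:[2], c:[1], d:[3]  free=[.FFFF.......]

bitmap = .FFFF.......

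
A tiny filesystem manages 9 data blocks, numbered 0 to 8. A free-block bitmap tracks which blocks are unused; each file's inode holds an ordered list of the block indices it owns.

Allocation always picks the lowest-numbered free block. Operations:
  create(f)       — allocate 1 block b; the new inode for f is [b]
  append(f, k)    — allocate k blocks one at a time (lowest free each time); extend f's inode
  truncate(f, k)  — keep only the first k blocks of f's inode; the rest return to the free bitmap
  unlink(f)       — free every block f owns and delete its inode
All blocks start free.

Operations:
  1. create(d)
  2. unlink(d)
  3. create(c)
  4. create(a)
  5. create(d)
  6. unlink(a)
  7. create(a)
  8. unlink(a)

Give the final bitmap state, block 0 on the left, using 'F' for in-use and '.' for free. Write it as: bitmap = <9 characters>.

after create(d) → d:[0]  free=[F........]
after unlink(d) →   free=[.........]
after create(c) → c:[0]  free=[F........]
after create(a) → a:[1], c:[0]  free=[FF.......]
after create(d) → a:[1], c:[0], d:[2]  free=[FFF......]
after unlink(a) → c:[0], d:[2]  free=[F.F......]
after create(a) → a:[1], c:[0], d:[2]  free=[FFF......]
after unlink(a) → c:[0], d:[2]  free=[F.F......]

bitmap = F.F......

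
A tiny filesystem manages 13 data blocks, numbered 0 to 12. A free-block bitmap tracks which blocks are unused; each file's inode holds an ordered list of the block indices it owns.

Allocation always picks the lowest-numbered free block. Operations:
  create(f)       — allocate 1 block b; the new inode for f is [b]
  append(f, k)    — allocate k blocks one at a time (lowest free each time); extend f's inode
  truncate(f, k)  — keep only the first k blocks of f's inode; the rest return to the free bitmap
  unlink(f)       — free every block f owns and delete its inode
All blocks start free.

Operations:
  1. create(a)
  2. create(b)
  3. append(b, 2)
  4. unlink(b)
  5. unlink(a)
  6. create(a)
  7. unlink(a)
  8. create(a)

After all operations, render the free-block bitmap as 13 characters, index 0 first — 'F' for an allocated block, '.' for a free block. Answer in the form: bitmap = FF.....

  1. create(a)  ⇒  F............  {a→[0]}
  2. create(b)  ⇒  FF...........  {a→[0]; b→[1]}
  3. append(b, 2)  ⇒  FFFF.........  {a→[0]; b→[1, 2, 3]}
  4. unlink(b)  ⇒  F............  {a→[0]}
  5. unlink(a)  ⇒  .............  {}
  6. create(a)  ⇒  F............  {a→[0]}
  7. unlink(a)  ⇒  .............  {}
  8. create(a)  ⇒  F............  {a→[0]}

bitmap = F............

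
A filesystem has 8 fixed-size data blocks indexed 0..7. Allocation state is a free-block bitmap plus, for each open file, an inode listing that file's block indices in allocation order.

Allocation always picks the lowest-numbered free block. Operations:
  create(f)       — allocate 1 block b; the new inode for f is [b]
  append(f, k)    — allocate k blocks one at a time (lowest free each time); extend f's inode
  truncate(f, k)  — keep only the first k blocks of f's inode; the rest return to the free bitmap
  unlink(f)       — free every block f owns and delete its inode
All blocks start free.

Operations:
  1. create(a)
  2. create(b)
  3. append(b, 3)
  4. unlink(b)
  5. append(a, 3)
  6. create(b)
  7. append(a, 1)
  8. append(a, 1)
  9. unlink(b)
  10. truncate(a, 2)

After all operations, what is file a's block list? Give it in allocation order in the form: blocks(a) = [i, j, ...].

blocks(a) = [0, 1]

create(a): bitmap=F....... | a=[0]
create(b): bitmap=FF...... | a=[0] b=[1]
append(b, 3): bitmap=FFFFF... | a=[0] b=[1, 2, 3, 4]
unlink(b): bitmap=F....... | a=[0]
append(a, 3): bitmap=FFFF.... | a=[0, 1, 2, 3]
create(b): bitmap=FFFFF... | a=[0, 1, 2, 3] b=[4]
append(a, 1): bitmap=FFFFFF.. | a=[0, 1, 2, 3, 5] b=[4]
append(a, 1): bitmap=FFFFFFF. | a=[0, 1, 2, 3, 5, 6] b=[4]
unlink(b): bitmap=FFFF.FF. | a=[0, 1, 2, 3, 5, 6]
truncate(a, 2): bitmap=FF...... | a=[0, 1]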